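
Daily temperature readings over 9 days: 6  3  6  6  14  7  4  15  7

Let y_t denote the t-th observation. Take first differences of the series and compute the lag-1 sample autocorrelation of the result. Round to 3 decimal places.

First differences Δy: -3, 3, 0, 8, -7, -3, 11, -8
Mean of differences = 0.1250
Numerator Σ(Δy_t−Δȳ)(Δy_{t+1}−Δȳ) = -166.5156
Denominator Σ(Δy_t−Δȳ)² = 324.8750
r_1(Δy) = -166.5156 / 324.8750 = -0.513

-0.513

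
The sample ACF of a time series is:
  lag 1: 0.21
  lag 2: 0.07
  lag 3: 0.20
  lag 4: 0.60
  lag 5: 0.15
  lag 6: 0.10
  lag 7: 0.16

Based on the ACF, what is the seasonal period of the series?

4

The largest autocorrelation is r_4 = 0.60; the remaining lags stay at or below 0.21.
The dominant spike at lag 4 indicates a seasonal period of 4.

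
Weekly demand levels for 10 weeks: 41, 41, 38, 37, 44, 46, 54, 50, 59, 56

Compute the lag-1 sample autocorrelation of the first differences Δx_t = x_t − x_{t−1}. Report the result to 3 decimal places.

First differences Δx: 0, -3, -1, 7, 2, 8, -4, 9, -3
Mean of differences = 1.6667
Numerator Σ(Δx_t−Δx̄)(Δx_{t+1}−Δx̄) = -101.7778
Denominator Σ(Δx_t−Δx̄)² = 208.0000
r_1(Δx) = -101.7778 / 208.0000 = -0.489

-0.489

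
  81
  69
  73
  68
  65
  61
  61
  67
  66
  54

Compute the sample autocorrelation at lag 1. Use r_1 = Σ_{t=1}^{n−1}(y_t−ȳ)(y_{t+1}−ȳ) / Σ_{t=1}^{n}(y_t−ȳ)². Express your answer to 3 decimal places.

Mean ȳ = (81 + 69 + 73 + 68 + 65 + 61 + 61 + 67 + 66 + 54)/10 = 66.5000
Numerator Σ_{t=1}^{9}(y_t−ȳ)(y_{t+1}−ȳ) = 101.7500
Denominator Σ(y_t−ȳ)² = 480.5000
r_1 = 101.7500 / 480.5000 = 0.212

0.212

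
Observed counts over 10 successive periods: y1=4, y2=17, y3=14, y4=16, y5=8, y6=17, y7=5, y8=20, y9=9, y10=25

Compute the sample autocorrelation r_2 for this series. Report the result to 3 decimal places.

0.460

Mean ȳ = (4 + 17 + 14 + 16 + 8 + 17 + 5 + 20 + 9 + 25)/10 = 13.5000
Numerator Σ_{t=1}^{8}(y_t−ȳ)(y_{t+2}−ȳ) = 192.5000
Denominator Σ(y_t−ȳ)² = 418.5000
r_2 = 192.5000 / 418.5000 = 0.460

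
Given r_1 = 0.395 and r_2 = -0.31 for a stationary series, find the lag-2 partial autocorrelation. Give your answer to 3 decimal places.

-0.552

φ_{22} = (r_2 − r_1²) / (1 − r_1²)
r_1² = (0.395)² = 0.156025
Numerator = -0.31 − 0.1560 = -0.4660; denominator = 1 − 0.1560 = 0.8440
φ_{22} = -0.4660 / 0.8440 = -0.552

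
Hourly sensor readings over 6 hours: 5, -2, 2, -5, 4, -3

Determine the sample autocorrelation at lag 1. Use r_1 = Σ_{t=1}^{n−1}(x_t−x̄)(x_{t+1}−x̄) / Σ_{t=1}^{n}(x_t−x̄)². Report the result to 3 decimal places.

Mean x̄ = (5 − 2 + 2 − 5 + 4 − 3)/6 = 0.1667
Σ(x_t−x̄)(x_{t+1}−x̄) = (-10.4722) + (-3.9722) + (-9.4722) + (-19.8056) + (-12.1389) = -55.8611
Denominator Σ(x_t−x̄)² = 82.8333
r_1 = -55.8611 / 82.8333 = -0.674

-0.674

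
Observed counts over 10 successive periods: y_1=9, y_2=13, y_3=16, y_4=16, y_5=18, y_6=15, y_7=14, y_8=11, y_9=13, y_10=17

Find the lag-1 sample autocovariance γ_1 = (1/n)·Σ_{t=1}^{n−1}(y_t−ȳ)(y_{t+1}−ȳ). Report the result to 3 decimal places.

1.816

Mean ȳ = (9 + 13 + 16 + 16 + 18 + 15 + 14 + 11 + 13 + 17)/10 = 14.2000
Σ_{t=1}^{9}(y_t−ȳ)(y_{t+1}−ȳ) = 18.1600
γ_1 = 18.1600 / 10 = 1.816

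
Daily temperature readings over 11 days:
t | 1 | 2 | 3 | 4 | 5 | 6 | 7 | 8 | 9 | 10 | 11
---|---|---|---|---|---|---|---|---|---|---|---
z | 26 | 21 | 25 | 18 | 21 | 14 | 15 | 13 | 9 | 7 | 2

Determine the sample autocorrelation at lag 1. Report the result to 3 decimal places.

0.572

Mean z̄ = (26 + 21 + 25 + 18 + 21 + 14 + 15 + 13 + 9 + 7 + 2)/11 = 15.5455
Numerator Σ_{t=1}^{10}(z_t−z̄)(z_{t+1}−z̄) = 327.3388
Denominator Σ(z_t−z̄)² = 572.7273
r_1 = 327.3388 / 572.7273 = 0.572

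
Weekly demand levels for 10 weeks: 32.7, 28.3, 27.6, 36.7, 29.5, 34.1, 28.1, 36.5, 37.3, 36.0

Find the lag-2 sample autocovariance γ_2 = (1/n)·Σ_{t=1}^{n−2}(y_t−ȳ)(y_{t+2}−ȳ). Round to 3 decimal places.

1.567

Mean ȳ = (32.7 + 28.3 + 27.6 + 36.7 + 29.5 + 34.1 + 28.1 + 36.5 + 37.3 + 36.0)/10 = 32.6800
Σ_{t=1}^{8}(y_t−ȳ)(y_{t+2}−ȳ) = 15.6652
γ_2 = 15.6652 / 10 = 1.567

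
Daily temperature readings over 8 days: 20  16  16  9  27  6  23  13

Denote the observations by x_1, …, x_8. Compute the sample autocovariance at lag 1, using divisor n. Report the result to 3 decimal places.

-34.789

Mean x̄ = (20 + 16 + 16 + 9 + 27 + 6 + 23 + 13)/8 = 16.2500
Σ_{t=1}^{7}(x_t−x̄)(x_{t+1}−x̄) = -278.3125
γ_1 = -278.3125 / 8 = -34.789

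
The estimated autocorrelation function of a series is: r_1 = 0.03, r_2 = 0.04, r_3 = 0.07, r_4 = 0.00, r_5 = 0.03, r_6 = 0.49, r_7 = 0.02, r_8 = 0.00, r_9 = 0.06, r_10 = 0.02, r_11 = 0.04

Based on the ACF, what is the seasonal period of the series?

The largest autocorrelation is r_6 = 0.49; the remaining lags stay at or below 0.07.
The dominant spike at lag 6 indicates a seasonal period of 6.

6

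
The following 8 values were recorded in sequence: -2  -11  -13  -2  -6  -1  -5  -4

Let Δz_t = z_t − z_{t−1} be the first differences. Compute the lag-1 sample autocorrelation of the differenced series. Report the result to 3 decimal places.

First differences Δz: -9, -2, 11, -4, 5, -4, 1
Mean of differences = -0.2857
Numerator Σ(Δz_t−Δz̄)(Δz_{t+1}−Δz̄) = -90.3673
Denominator Σ(Δz_t−Δz̄)² = 263.4286
r_1(Δz) = -90.3673 / 263.4286 = -0.343

-0.343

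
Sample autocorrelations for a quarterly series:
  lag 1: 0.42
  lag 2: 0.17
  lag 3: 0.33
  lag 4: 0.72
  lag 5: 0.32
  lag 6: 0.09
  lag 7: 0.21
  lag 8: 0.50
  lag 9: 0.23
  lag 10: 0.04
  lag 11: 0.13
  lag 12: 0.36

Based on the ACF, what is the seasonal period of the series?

The largest autocorrelation is r_4 = 0.72, with a weaker echo at lag 8 (0.50); the remaining lags stay at or below 0.42. The elevated value at lag 1 (0.42), dropping to 0.17 at lag 2, reflects decaying short-term dependence rather than seasonality.
The dominant spike at lag 4 indicates a seasonal period of 4.

4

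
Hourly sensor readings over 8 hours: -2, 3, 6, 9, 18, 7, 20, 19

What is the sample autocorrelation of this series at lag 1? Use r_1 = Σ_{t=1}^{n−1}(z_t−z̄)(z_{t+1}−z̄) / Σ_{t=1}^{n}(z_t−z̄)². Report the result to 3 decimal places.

Mean z̄ = (-2 + 3 + 6 + 9 + 18 + 7 + 20 + 19)/8 = 10.0000
Deviations from mean: -12.0000, -7.0000, -4.0000, -1.0000, 8.0000, -3.0000, 10.0000, 9.0000
Numerator Σ_{t=1}^{7}(z_t−z̄)(z_{t+1}−z̄) = 144.0000
Denominator Σ(z_t−z̄)² = 464.0000
r_1 = 144.0000 / 464.0000 = 0.310

0.310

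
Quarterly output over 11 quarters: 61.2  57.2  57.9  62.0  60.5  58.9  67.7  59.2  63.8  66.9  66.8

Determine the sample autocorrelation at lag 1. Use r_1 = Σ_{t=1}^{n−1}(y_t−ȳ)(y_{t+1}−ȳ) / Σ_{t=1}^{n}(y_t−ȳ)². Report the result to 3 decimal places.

0.153

Mean ȳ = (61.2 + 57.2 + 57.9 + 62.0 + 60.5 + 58.9 + 67.7 + 59.2 + 63.8 + 66.9 + 66.8)/11 = 62.0091
Numerator Σ_{t=1}^{10}(y_t−ȳ)(y_{t+1}−ȳ) = 21.8754
Denominator Σ(y_t−ȳ)² = 142.9691
r_1 = 21.8754 / 142.9691 = 0.153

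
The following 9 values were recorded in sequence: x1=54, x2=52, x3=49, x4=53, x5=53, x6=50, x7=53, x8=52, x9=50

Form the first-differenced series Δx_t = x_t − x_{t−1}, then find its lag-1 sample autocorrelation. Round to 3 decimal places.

First differences Δx: -2, -3, 4, 0, -3, 3, -1, -2
Mean of differences = -0.5000
Numerator Σ(Δx_t−Δx̄)(Δx_{t+1}−Δx̄) = -16.2500
Denominator Σ(Δx_t−Δx̄)² = 50.0000
r_1(Δx) = -16.2500 / 50.0000 = -0.325

-0.325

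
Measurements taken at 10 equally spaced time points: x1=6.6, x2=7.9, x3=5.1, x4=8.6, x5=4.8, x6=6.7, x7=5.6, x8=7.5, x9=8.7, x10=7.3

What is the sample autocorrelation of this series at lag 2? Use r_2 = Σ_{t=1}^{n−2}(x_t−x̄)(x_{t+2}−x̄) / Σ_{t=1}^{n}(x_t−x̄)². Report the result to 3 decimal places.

Mean x̄ = (6.6 + 7.9 + 5.1 + 8.6 + 4.8 + 6.7 + 5.6 + 7.5 + 8.7 + 7.3)/10 = 6.8800
Numerator Σ_{t=1}^{8}(x_t−x̄)(x_{t+2}−x̄) = 6.1272
Denominator Σ(x_t−x̄)² = 17.1160
r_2 = 6.1272 / 17.1160 = 0.358

0.358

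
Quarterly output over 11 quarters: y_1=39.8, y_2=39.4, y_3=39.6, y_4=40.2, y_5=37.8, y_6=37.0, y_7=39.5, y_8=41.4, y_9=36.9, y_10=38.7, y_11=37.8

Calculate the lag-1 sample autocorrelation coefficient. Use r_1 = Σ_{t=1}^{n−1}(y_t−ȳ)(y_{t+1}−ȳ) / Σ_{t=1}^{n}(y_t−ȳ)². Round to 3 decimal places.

Mean ȳ = (39.8 + 39.4 + 39.6 + 40.2 + 37.8 + 37.0 + 39.5 + 41.4 + 36.9 + 38.7 + 37.8)/11 = 38.9182
Numerator Σ_{t=1}^{10}(y_t−ȳ)(y_{t+1}−ȳ) = -1.6576
Denominator Σ(y_t−ȳ)² = 19.9164
r_1 = -1.6576 / 19.9164 = -0.083

-0.083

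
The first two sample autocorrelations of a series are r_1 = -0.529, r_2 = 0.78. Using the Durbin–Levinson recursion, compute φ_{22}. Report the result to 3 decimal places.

0.695

φ_{22} = (r_2 − r_1²) / (1 − r_1²)
r_1² = (-0.529)² = 0.279841
Numerator = 0.78 − 0.2798 = 0.5002; denominator = 1 − 0.2798 = 0.7202
φ_{22} = 0.5002 / 0.7202 = 0.695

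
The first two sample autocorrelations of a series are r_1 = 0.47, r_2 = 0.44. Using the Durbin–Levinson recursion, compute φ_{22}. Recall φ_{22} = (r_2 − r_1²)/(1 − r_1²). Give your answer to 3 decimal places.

φ_{22} = (r_2 − r_1²) / (1 − r_1²)
r_1² = (0.47)² = 0.2209
Numerator = 0.44 − 0.2209 = 0.2191; denominator = 1 − 0.2209 = 0.7791
φ_{22} = 0.2191 / 0.7791 = 0.281

0.281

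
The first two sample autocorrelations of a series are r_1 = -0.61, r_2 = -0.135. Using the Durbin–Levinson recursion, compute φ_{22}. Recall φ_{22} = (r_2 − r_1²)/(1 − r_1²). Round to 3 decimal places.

φ_{22} = (r_2 − r_1²) / (1 − r_1²)
r_1² = (-0.61)² = 0.3721
Numerator = -0.135 − 0.3721 = -0.5071; denominator = 1 − 0.3721 = 0.6279
φ_{22} = -0.5071 / 0.6279 = -0.808

-0.808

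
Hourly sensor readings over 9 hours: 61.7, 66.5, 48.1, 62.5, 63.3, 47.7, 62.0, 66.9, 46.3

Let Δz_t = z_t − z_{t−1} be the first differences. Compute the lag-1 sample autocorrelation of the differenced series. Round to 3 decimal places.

-0.426

First differences Δz: 4.8, -18.4, 14.4, 0.8, -15.6, 14.3, 4.9, -20.6
Mean of differences = -1.9250
Numerator Σ(Δz_t−Δz̄)(Δz_{t+1}−Δz̄) = -611.1256
Denominator Σ(Δz_t−Δz̄)² = 1436.1750
r_1(Δz) = -611.1256 / 1436.1750 = -0.426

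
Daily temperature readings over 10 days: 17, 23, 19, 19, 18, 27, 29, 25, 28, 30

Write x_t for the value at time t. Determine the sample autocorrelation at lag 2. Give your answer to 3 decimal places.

Mean x̄ = (17 + 23 + 19 + 19 + 18 + 27 + 29 + 25 + 28 + 30)/10 = 23.5000
Numerator Σ_{t=1}^{8}(x_t−x̄)(x_{t+2}−x̄) = 50.0000
Denominator Σ(x_t−x̄)² = 220.5000
r_2 = 50.0000 / 220.5000 = 0.227

0.227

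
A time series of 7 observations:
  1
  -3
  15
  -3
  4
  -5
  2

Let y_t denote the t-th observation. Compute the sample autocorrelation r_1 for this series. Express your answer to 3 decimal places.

Mean ȳ = (1 − 3 + 15 − 3 + 4 − 5 + 2)/7 = 1.5714
Deviations from mean: -0.5714, -4.5714, 13.4286, -4.5714, 2.4286, -6.5714, 0.4286
Σ(y_t−ȳ)(y_{t+1}−ȳ) = (2.6122) + (-61.3878) + (-61.3878) + (-11.1020) + (-15.9592) + (-2.8163) = -150.0408
Denominator Σ(y_t−ȳ)² = 271.7143
r_1 = -150.0408 / 271.7143 = -0.552

-0.552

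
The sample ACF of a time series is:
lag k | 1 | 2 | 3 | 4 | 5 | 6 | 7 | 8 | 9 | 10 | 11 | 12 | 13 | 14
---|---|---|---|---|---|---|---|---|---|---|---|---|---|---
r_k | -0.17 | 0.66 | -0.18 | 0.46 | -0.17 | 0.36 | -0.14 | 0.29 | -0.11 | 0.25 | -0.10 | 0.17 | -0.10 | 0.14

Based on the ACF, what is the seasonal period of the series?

The largest autocorrelation is r_2 = 0.66, with weaker echoes at lags 4 (0.46), 6 (0.36), 8 (0.29), 10 (0.25) and 12 (0.17); the remaining lags stay at or below 0.14.
The dominant spike at lag 2 indicates a seasonal period of 2.

2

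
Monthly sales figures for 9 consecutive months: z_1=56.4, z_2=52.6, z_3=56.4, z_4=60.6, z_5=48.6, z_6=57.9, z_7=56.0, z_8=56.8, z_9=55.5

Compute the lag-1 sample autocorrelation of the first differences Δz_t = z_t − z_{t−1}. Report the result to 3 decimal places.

First differences Δz: -3.8, 3.8, 4.2, -12.0, 9.3, -1.9, 0.8, -1.3
Mean of differences = -0.1125
Numerator Σ(Δz_t−Δz̄)(Δz_{t+1}−Δz̄) = -180.2502
Denominator Σ(Δz_t−Δz̄)² = 282.8488
r_1(Δz) = -180.2502 / 282.8488 = -0.637

-0.637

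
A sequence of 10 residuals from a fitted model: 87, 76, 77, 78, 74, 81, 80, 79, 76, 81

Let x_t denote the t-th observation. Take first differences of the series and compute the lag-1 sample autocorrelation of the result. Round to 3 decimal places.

First differences Δx: -11, 1, 1, -4, 7, -1, -1, -3, 5
Mean of differences = -0.6667
Numerator Σ(Δx_t−Δx̄)(Δx_{t+1}−Δx̄) = -60.4444
Denominator Σ(Δx_t−Δx̄)² = 220.0000
r_1(Δx) = -60.4444 / 220.0000 = -0.275

-0.275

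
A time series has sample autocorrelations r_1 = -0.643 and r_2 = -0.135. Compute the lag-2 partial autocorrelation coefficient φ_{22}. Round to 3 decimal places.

φ_{22} = (r_2 − r_1²) / (1 − r_1²)
r_1² = (-0.643)² = 0.413449
Numerator = -0.135 − 0.4134 = -0.5484; denominator = 1 − 0.4134 = 0.5866
φ_{22} = -0.5484 / 0.5866 = -0.935

-0.935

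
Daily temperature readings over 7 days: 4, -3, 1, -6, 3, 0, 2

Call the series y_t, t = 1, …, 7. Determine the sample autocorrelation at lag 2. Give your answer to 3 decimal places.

0.417

Mean ȳ = (4 − 3 + 1 − 6 + 3 + 0 + 2)/7 = 0.1429
Deviations from mean: 3.8571, -3.1429, 0.8571, -6.1429, 2.8571, -0.1429, 1.8571
Numerator Σ_{t=1}^{5}(y_t−ȳ)(y_{t+2}−ȳ) = 31.2449
Denominator Σ(y_t−ȳ)² = 74.8571
r_2 = 31.2449 / 74.8571 = 0.417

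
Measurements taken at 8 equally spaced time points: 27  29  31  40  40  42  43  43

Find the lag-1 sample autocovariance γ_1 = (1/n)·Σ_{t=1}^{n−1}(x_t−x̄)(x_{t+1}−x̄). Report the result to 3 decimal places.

Mean x̄ = (27 + 29 + 31 + 40 + 40 + 42 + 43 + 43)/8 = 36.8750
Deviations: -9.8750, -7.8750, -5.8750, 3.1250, 3.1250, 5.1250, 6.1250, 6.1250
Σ_{t=1}^{7}(x_t−x̄)(x_{t+1}−x̄) = 200.3594
γ_1 = 200.3594 / 8 = 25.045

25.045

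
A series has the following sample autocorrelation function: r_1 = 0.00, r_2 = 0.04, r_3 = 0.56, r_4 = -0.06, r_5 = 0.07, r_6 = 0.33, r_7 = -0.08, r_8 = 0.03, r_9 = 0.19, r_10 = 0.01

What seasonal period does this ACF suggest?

3

The largest autocorrelation is r_3 = 0.56, with weaker echoes at lags 6 (0.33) and 9 (0.19); the remaining lags stay at or below 0.07.
The dominant spike at lag 3 indicates a seasonal period of 3.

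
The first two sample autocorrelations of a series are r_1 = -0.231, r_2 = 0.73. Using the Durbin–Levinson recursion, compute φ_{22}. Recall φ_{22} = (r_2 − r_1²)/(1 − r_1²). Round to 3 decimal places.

0.715

φ_{22} = (r_2 − r_1²) / (1 − r_1²)
r_1² = (-0.231)² = 0.053361
Numerator = 0.73 − 0.0534 = 0.6766; denominator = 1 − 0.0534 = 0.9466
φ_{22} = 0.6766 / 0.9466 = 0.715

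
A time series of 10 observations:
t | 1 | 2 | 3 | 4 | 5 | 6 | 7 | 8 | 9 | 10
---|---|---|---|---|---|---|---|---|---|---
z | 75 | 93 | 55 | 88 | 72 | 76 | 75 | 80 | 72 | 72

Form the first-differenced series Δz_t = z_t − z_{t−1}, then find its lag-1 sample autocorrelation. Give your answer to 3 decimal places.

First differences Δz: 18, -38, 33, -16, 4, -1, 5, -8, 0
Mean of differences = -0.3333
Numerator Σ(Δz_t−Δz̄)(Δz_{t+1}−Δz̄) = -2586.1111
Denominator Σ(Δz_t−Δz̄)² = 3218.0000
r_1(Δz) = -2586.1111 / 3218.0000 = -0.804

-0.804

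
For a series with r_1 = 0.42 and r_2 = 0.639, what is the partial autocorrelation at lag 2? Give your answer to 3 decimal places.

φ_{22} = (r_2 − r_1²) / (1 − r_1²)
r_1² = (0.42)² = 0.1764
Numerator = 0.639 − 0.1764 = 0.4626; denominator = 1 − 0.1764 = 0.8236
φ_{22} = 0.4626 / 0.8236 = 0.562

0.562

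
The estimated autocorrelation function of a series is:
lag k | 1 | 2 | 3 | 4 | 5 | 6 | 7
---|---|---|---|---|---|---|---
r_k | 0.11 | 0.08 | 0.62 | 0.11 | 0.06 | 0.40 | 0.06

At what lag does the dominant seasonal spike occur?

The largest autocorrelation is r_3 = 0.62, with a weaker echo at lag 6 (0.40); the remaining lags stay at or below 0.11.
The dominant spike at lag 3 indicates a seasonal period of 3.

3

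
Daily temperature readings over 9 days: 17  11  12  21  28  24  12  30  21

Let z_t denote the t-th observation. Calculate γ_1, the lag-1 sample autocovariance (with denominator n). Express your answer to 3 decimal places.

3.102

Mean z̄ = (17 + 11 + 12 + 21 + 28 + 24 + 12 + 30 + 21)/9 = 19.5556
Σ_{t=1}^{8}(z_t−z̄)(z_{t+1}−z̄) = 27.9136
γ_1 = 27.9136 / 9 = 3.102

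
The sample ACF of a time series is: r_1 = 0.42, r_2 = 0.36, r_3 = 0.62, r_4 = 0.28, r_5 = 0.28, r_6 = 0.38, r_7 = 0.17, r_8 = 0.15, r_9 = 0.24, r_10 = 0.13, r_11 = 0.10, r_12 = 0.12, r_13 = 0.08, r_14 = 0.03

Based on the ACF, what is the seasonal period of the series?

3

The largest autocorrelation is r_3 = 0.62; the remaining lags stay at or below 0.42. The elevated value at lag 1 (0.42), dropping to 0.36 at lag 2, reflects decaying short-term dependence rather than seasonality.
The dominant spike at lag 3 indicates a seasonal period of 3.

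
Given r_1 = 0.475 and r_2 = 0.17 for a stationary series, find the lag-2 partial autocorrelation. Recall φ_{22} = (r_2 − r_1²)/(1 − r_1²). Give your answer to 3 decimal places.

-0.072

φ_{22} = (r_2 − r_1²) / (1 − r_1²)
r_1² = (0.475)² = 0.225625
Numerator = 0.17 − 0.2256 = -0.0556; denominator = 1 − 0.2256 = 0.7744
φ_{22} = -0.0556 / 0.7744 = -0.072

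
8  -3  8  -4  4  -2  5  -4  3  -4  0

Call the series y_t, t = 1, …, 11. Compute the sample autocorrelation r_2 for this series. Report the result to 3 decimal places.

0.715

Mean ȳ = (8 − 3 + 8 − 4 + 4 − 2 + 5 − 4 + 3 − 4 + 0)/11 = 1.0000
Numerator Σ_{t=1}^{9}(y_t−ȳ)(y_{t+2}−ȳ) = 163.0000
Denominator Σ(y_t−ȳ)² = 228.0000
r_2 = 163.0000 / 228.0000 = 0.715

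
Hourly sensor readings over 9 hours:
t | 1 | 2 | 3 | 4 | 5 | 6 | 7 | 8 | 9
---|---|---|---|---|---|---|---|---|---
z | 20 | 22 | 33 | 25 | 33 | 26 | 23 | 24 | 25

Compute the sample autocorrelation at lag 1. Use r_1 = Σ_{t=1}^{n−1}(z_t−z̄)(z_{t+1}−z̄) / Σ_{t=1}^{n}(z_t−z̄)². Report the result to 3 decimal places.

Mean z̄ = (20 + 22 + 33 + 25 + 33 + 26 + 23 + 24 + 25)/9 = 25.6667
Numerator Σ_{t=1}^{8}(z_t−z̄)(z_{t+1}−z̄) = -8.7778
Denominator Σ(z_t−z̄)² = 164.0000
r_1 = -8.7778 / 164.0000 = -0.054

-0.054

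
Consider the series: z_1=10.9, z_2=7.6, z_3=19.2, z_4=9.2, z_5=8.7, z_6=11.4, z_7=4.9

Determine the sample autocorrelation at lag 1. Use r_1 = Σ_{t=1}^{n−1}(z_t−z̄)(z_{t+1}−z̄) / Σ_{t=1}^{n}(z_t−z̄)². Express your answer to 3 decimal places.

-0.341

Mean z̄ = (10.9 + 7.6 + 19.2 + 9.2 + 8.7 + 11.4 + 4.9)/7 = 10.2714
Numerator Σ_{t=1}^{6}(z_t−z̄)(z_{t+1}−z̄) = -41.2494
Denominator Σ(z_t−z̄)² = 120.9943
r_1 = -41.2494 / 120.9943 = -0.341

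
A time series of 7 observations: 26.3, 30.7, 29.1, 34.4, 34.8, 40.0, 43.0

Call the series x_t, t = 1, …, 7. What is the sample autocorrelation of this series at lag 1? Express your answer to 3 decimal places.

Mean x̄ = (26.3 + 30.7 + 29.1 + 34.4 + 34.8 + 40.0 + 43.0)/7 = 34.0429
Deviations from mean: -7.7429, -3.3429, -4.9429, 0.3571, 0.7571, 5.9571, 8.9571
Numerator Σ_{t=1}^{6}(x_t−x̄)(x_{t+1}−x̄) = 98.7810
Denominator Σ(x_t−x̄)² = 211.9771
r_1 = 98.7810 / 211.9771 = 0.466

0.466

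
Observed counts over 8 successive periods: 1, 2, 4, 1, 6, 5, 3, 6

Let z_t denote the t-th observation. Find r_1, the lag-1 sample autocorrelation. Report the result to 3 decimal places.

Mean z̄ = (1 + 2 + 4 + 1 + 6 + 5 + 3 + 6)/8 = 3.5000
Deviations from mean: -2.5000, -1.5000, 0.5000, -2.5000, 2.5000, 1.5000, -0.5000, 2.5000
Σ(z_t−z̄)(z_{t+1}−z̄) = (3.7500) + (-0.7500) + (-1.2500) + (-6.2500) + (3.7500) + (-0.7500) + (-1.2500) = -2.7500
Denominator Σ(z_t−z̄)² = 30.0000
r_1 = -2.7500 / 30.0000 = -0.092

-0.092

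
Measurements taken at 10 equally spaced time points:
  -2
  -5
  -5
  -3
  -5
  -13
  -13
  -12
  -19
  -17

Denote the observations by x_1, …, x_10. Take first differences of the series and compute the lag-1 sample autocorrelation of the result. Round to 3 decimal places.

-0.319

First differences Δx: -3, 0, 2, -2, -8, 0, 1, -7, 2
Mean of differences = -1.6667
Numerator Σ(Δx_t−Δx̄)(Δx_{t+1}−Δx̄) = -35.1111
Denominator Σ(Δx_t−Δx̄)² = 110.0000
r_1(Δx) = -35.1111 / 110.0000 = -0.319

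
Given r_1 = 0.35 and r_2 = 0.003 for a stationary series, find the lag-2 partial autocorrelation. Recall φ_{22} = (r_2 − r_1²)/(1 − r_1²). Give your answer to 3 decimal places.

-0.136

φ_{22} = (r_2 − r_1²) / (1 − r_1²)
r_1² = (0.35)² = 0.1225
Numerator = 0.003 − 0.1225 = -0.1195; denominator = 1 − 0.1225 = 0.8775
φ_{22} = -0.1195 / 0.8775 = -0.136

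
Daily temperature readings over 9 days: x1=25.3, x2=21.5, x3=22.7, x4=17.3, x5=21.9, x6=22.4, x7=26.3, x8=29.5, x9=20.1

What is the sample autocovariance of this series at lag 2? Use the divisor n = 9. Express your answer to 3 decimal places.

-0.610

Mean x̄ = (25.3 + 21.5 + 22.7 + 17.3 + 21.9 + 22.4 + 26.3 + 29.5 + 20.1)/9 = 23.0000
Σ_{t=1}^{7}(x_t−x̄)(x_{t+2}−x̄) = -5.4900
γ_2 = -5.4900 / 9 = -0.610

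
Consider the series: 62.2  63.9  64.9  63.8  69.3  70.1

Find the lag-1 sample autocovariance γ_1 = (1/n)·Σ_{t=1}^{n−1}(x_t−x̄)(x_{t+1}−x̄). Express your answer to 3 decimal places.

3.043

Mean x̄ = (62.2 + 63.9 + 64.9 + 63.8 + 69.3 + 70.1)/6 = 65.7000
Deviations: -3.5000, -1.8000, -0.8000, -1.9000, 3.6000, 4.4000
Σ_{t=1}^{5}(x_t−x̄)(x_{t+1}−x̄) = 18.2600
γ_1 = 18.2600 / 6 = 3.043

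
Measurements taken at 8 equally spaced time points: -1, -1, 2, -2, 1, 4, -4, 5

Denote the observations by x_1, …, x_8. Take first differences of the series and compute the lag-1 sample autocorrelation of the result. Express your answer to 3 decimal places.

First differences Δx: 0, 3, -4, 3, 3, -8, 9
Mean of differences = 0.8571
Numerator Σ(Δx_t−Δx̄)(Δx_{t+1}−Δx̄) = -109.1633
Denominator Σ(Δx_t−Δx̄)² = 182.8571
r_1(Δx) = -109.1633 / 182.8571 = -0.597

-0.597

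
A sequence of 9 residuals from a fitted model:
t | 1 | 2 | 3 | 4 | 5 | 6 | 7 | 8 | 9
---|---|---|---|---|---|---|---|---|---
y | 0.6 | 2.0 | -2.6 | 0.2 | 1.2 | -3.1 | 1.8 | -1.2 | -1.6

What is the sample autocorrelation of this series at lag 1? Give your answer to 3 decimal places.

-0.503

Mean ȳ = (0.6 + 2.0 − 2.6 + 0.2 + 1.2 − 3.1 + 1.8 − 1.2 − 1.6)/9 = -0.3000
Numerator Σ_{t=1}^{8}(y_t−ȳ)(y_{t+1}−ȳ) = -14.4200
Denominator Σ(y_t−ȳ)² = 28.6400
r_1 = -14.4200 / 28.6400 = -0.503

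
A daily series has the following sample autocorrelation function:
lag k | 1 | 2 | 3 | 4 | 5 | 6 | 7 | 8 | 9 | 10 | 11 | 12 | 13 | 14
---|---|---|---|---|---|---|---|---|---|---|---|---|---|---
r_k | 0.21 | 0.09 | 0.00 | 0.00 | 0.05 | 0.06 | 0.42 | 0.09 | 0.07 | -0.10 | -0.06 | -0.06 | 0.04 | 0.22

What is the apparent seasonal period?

The largest autocorrelation is r_7 = 0.42, with a weaker echo at lag 14 (0.22); the remaining lags stay at or below 0.21. The elevated value at lag 1 (0.21), dropping to 0.09 at lag 2, reflects decaying short-term dependence rather than seasonality.
The dominant spike at lag 7 indicates a seasonal period of 7.

7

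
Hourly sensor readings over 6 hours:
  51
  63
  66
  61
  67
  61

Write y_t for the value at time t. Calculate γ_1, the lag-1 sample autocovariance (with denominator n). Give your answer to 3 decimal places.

Mean ȳ = (51 + 63 + 66 + 61 + 67 + 61)/6 = 61.5000
Deviations: -10.5000, 1.5000, 4.5000, -0.5000, 5.5000, -0.5000
Σ_{t=1}^{5}(y_t−ȳ)(y_{t+1}−ȳ) = -16.7500
γ_1 = -16.7500 / 6 = -2.792

-2.792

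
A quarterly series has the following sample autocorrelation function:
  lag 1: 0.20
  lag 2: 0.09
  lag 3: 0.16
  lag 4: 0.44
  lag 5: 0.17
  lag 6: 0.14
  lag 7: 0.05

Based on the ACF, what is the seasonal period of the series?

4

The largest autocorrelation is r_4 = 0.44; the remaining lags stay at or below 0.20.
The dominant spike at lag 4 indicates a seasonal period of 4.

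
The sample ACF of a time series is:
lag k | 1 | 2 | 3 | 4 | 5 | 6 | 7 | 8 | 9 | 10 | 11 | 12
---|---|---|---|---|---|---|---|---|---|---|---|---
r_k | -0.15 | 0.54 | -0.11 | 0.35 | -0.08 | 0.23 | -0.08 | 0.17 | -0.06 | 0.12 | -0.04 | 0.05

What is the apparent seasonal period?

The largest autocorrelation is r_2 = 0.54, with weaker echoes at lags 4 (0.35), 6 (0.23) and 8 (0.17); the remaining lags stay at or below 0.12.
The dominant spike at lag 2 indicates a seasonal period of 2.

2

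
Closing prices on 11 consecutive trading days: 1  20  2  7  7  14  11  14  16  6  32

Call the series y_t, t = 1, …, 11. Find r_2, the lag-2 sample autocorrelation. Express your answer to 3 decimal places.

Mean ȳ = (1 + 20 + 2 + 7 + 7 + 14 + 11 + 14 + 16 + 6 + 32)/11 = 11.8182
Numerator Σ_{t=1}^{9}(y_t−ȳ)(y_{t+2}−ȳ) = 180.5702
Denominator Σ(y_t−ȳ)² = 795.6364
r_2 = 180.5702 / 795.6364 = 0.227

0.227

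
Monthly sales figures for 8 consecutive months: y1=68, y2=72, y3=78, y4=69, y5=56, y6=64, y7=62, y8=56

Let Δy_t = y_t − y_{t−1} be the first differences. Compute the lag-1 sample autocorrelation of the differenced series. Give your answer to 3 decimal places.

First differences Δy: 4, 6, -9, -13, 8, -2, -6
Mean of differences = -1.7143
Numerator Σ(Δy_t−Δȳ)(Δy_{t+1}−Δȳ) = -41.0816
Denominator Σ(Δy_t−Δȳ)² = 385.4286
r_1(Δy) = -41.0816 / 385.4286 = -0.107

-0.107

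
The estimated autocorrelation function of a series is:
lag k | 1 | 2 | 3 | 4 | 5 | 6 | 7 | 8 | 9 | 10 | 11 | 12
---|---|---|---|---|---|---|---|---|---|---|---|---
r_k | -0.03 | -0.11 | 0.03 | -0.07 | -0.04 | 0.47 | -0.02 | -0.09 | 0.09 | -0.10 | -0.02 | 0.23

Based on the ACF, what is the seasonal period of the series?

The largest autocorrelation is r_6 = 0.47, with a weaker echo at lag 12 (0.23); the remaining lags stay at or below 0.09.
The dominant spike at lag 6 indicates a seasonal period of 6.

6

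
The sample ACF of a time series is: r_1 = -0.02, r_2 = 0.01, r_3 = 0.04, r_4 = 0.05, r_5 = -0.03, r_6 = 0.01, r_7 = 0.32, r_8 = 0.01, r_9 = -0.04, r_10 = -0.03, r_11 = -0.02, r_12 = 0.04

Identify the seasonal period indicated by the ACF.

7

The largest autocorrelation is r_7 = 0.32; the remaining lags stay at or below 0.05.
The dominant spike at lag 7 indicates a seasonal period of 7.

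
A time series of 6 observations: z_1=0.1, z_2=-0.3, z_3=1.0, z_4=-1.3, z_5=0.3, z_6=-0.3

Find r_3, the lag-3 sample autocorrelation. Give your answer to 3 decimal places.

Mean z̄ = (0.1 − 0.3 + 1.0 − 1.3 + 0.3 − 0.3)/6 = -0.0833
Σ(z_t−z̄)(z_{t+3}−z̄) = (-0.2231) + (-0.0831) + (-0.2347) = -0.5408
Denominator Σ(z_t−z̄)² = 2.9283
r_3 = -0.5408 / 2.9283 = -0.185

-0.185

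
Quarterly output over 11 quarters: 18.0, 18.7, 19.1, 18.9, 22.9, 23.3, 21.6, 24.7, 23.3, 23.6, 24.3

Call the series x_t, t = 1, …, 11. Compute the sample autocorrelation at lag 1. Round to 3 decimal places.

Mean x̄ = (18.0 + 18.7 + 19.1 + 18.9 + 22.9 + 23.3 + 21.6 + 24.7 + 23.3 + 23.6 + 24.3)/11 = 21.6727
Numerator Σ_{t=1}^{10}(x_t−x̄)(x_{t+1}−x̄) = 37.0811
Denominator Σ(x_t−x̄)² = 63.2218
r_1 = 37.0811 / 63.2218 = 0.587

0.587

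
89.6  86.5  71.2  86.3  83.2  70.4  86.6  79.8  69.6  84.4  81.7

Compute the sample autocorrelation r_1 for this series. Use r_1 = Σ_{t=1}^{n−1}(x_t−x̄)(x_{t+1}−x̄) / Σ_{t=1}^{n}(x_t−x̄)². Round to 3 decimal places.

Mean x̄ = (89.6 + 86.5 + 71.2 + 86.3 + 83.2 + 70.4 + 86.6 + 79.8 + 69.6 + 84.4 + 81.7)/11 = 80.8455
Numerator Σ_{t=1}^{10}(x_t−x̄)(x_{t+1}−x̄) = -160.7039
Denominator Σ(x_t−x̄)² = 520.0873
r_1 = -160.7039 / 520.0873 = -0.309

-0.309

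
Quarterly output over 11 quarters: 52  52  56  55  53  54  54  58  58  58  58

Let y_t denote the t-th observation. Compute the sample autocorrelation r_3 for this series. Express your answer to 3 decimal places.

Mean ȳ = (52 + 52 + 56 + 55 + 53 + 54 + 54 + 58 + 58 + 58 + 58)/11 = 55.2727
Numerator Σ_{t=1}^{8}(y_t−ȳ)(y_{t+3}−ȳ) = 2.0496
Denominator Σ(y_t−ȳ)² = 60.1818
r_3 = 2.0496 / 60.1818 = 0.034

0.034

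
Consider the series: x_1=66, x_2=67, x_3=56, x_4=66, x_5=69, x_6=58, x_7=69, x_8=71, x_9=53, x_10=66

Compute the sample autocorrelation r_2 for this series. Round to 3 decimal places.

Mean x̄ = (66 + 67 + 56 + 66 + 69 + 58 + 69 + 71 + 53 + 66)/10 = 64.1000
Numerator Σ_{t=1}^{8}(x_t−x̄)(x_{t+2}−x̄) = -120.5200
Denominator Σ(x_t−x̄)² = 340.9000
r_2 = -120.5200 / 340.9000 = -0.354

-0.354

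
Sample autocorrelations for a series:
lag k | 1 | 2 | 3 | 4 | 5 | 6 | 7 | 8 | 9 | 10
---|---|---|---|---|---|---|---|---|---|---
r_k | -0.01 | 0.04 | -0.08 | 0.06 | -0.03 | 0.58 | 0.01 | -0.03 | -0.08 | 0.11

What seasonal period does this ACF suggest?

The largest autocorrelation is r_6 = 0.58; the remaining lags stay at or below 0.11.
The dominant spike at lag 6 indicates a seasonal period of 6.

6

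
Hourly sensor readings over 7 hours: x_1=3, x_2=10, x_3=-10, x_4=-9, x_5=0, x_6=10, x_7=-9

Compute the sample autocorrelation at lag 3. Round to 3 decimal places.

Mean x̄ = (3 + 10 − 10 − 9 + 0 + 10 − 9)/7 = -0.7143
Deviations from mean: 3.7143, 10.7143, -9.2857, -8.2857, 0.7143, 10.7143, -8.2857
Σ(x_t−x̄)(x_{t+3}−x̄) = (-30.7755) + (7.6531) + (-99.4898) + (68.6531) = -53.9592
Denominator Σ(x_t−x̄)² = 467.4286
r_3 = -53.9592 / 467.4286 = -0.115

-0.115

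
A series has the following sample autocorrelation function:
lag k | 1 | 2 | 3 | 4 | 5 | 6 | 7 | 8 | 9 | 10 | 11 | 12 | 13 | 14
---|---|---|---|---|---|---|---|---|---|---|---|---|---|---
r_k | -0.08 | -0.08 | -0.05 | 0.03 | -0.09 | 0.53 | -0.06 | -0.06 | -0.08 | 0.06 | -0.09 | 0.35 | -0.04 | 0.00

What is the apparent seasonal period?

6

The largest autocorrelation is r_6 = 0.53, with a weaker echo at lag 12 (0.35); the remaining lags stay at or below 0.06.
The dominant spike at lag 6 indicates a seasonal period of 6.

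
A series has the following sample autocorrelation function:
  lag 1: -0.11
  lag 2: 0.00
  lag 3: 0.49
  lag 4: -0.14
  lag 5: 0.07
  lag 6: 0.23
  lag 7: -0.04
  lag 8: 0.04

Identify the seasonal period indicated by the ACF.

The largest autocorrelation is r_3 = 0.49, with a weaker echo at lag 6 (0.23); the remaining lags stay at or below 0.07.
The dominant spike at lag 3 indicates a seasonal period of 3.

3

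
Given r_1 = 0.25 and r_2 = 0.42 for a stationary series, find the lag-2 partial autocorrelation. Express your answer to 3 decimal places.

φ_{22} = (r_2 − r_1²) / (1 − r_1²)
r_1² = (0.25)² = 0.0625
Numerator = 0.42 − 0.0625 = 0.3575; denominator = 1 − 0.0625 = 0.9375
φ_{22} = 0.3575 / 0.9375 = 0.381

0.381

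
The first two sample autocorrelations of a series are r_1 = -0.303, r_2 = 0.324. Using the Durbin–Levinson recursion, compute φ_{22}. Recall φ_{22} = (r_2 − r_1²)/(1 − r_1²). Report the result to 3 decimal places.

0.256

φ_{22} = (r_2 − r_1²) / (1 − r_1²)
r_1² = (-0.303)² = 0.091809
Numerator = 0.324 − 0.0918 = 0.2322; denominator = 1 − 0.0918 = 0.9082
φ_{22} = 0.2322 / 0.9082 = 0.256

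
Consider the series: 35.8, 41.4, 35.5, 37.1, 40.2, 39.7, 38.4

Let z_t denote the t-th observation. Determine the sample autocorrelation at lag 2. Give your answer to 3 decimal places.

-0.115

Mean z̄ = (35.8 + 41.4 + 35.5 + 37.1 + 40.2 + 39.7 + 38.4)/7 = 38.3000
Numerator Σ_{t=1}^{5}(z_t−z̄)(z_{t+2}−z̄) = -3.5300
Denominator Σ(z_t−z̄)² = 30.7200
r_2 = -3.5300 / 30.7200 = -0.115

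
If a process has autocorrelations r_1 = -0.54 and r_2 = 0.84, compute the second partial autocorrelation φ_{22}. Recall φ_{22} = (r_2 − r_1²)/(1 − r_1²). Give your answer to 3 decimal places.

φ_{22} = (r_2 − r_1²) / (1 − r_1²)
r_1² = (-0.54)² = 0.2916
Numerator = 0.84 − 0.2916 = 0.5484; denominator = 1 − 0.2916 = 0.7084
φ_{22} = 0.5484 / 0.7084 = 0.774

0.774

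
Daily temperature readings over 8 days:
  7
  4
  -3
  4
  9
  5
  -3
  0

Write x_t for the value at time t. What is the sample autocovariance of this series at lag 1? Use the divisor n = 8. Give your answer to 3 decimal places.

1.967

Mean x̄ = (7 + 4 − 3 + 4 + 9 + 5 − 3 + 0)/8 = 2.8750
Σ_{t=1}^{7}(x_t−x̄)(x_{t+1}−x̄) = 15.7344
γ_1 = 15.7344 / 8 = 1.967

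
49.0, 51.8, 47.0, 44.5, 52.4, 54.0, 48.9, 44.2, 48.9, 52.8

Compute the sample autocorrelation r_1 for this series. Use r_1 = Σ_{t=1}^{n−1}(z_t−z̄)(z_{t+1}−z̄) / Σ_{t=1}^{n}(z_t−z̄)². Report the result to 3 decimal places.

0.049

Mean z̄ = (49.0 + 51.8 + 47.0 + 44.5 + 52.4 + 54.0 + 48.9 + 44.2 + 48.9 + 52.8)/10 = 49.3500
Numerator Σ_{t=1}^{9}(z_t−z̄)(z_{t+1}−z̄) = 5.1625
Denominator Σ(z_t−z̄)² = 104.9250
r_1 = 5.1625 / 104.9250 = 0.049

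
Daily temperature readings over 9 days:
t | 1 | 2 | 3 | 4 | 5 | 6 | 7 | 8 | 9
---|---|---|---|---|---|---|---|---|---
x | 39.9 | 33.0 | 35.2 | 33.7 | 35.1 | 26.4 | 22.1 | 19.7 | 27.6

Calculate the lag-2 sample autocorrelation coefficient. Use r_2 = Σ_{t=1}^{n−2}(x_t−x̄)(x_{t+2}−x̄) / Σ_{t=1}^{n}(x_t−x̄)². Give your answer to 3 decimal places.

Mean x̄ = (39.9 + 33.0 + 35.2 + 33.7 + 35.1 + 26.4 + 22.1 + 19.7 + 27.6)/9 = 30.3000
Σ(x_t−x̄)(x_{t+2}−x̄) = (47.0400) + (9.1800) + (23.5200) + (-13.2600) + (-39.3600) + (41.3400) + (22.1400) = 90.6000
Denominator Σ(x_t−x̄)² = 360.1600
r_2 = 90.6000 / 360.1600 = 0.252

0.252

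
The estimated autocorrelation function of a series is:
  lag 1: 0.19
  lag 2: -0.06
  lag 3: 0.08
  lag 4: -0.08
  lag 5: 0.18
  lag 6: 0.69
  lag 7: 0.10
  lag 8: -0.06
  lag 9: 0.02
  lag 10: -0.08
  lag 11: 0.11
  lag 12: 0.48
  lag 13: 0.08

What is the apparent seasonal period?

The largest autocorrelation is r_6 = 0.69, with a weaker echo at lag 12 (0.48); the remaining lags stay at or below 0.19.
The dominant spike at lag 6 indicates a seasonal period of 6.

6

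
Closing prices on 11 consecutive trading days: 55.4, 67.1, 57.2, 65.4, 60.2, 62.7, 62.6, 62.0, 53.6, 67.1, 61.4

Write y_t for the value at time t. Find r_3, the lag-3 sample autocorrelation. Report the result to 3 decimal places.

Mean ȳ = (55.4 + 67.1 + 57.2 + 65.4 + 60.2 + 62.7 + 62.6 + 62.0 + 53.6 + 67.1 + 61.4)/11 = 61.3364
Numerator Σ_{t=1}^{8}(y_t−ȳ)(y_{t+3}−ȳ) = -35.1567
Denominator Σ(y_t−ȳ)² = 200.3455
r_3 = -35.1567 / 200.3455 = -0.175

-0.175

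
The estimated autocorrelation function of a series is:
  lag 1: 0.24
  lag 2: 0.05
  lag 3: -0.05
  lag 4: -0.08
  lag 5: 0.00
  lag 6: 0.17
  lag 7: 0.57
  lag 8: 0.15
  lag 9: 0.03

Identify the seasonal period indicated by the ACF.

7

The largest autocorrelation is r_7 = 0.57; the remaining lags stay at or below 0.24. The elevated value at lag 1 (0.24), dropping to 0.05 at lag 2, reflects decaying short-term dependence rather than seasonality.
The dominant spike at lag 7 indicates a seasonal period of 7.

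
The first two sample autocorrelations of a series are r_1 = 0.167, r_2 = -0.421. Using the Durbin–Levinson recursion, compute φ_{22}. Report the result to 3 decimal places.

-0.462

φ_{22} = (r_2 − r_1²) / (1 − r_1²)
r_1² = (0.167)² = 0.027889
Numerator = -0.421 − 0.0279 = -0.4489; denominator = 1 − 0.0279 = 0.9721
φ_{22} = -0.4489 / 0.9721 = -0.462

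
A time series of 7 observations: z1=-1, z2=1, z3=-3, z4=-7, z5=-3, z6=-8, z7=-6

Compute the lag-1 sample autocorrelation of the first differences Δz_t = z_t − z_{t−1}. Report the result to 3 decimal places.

-0.601

First differences Δz: 2, -4, -4, 4, -5, 2
Mean of differences = -0.8333
Numerator Σ(Δz_t−Δz̄)(Δz_{t+1}−Δz̄) = -46.1944
Denominator Σ(Δz_t−Δz̄)² = 76.8333
r_1(Δz) = -46.1944 / 76.8333 = -0.601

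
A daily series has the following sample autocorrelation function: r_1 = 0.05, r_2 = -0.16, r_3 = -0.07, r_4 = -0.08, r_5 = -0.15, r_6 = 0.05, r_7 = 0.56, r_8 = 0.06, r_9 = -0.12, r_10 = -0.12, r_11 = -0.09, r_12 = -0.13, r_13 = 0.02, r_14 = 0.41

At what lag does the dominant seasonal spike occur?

The largest autocorrelation is r_7 = 0.56, with a weaker echo at lag 14 (0.41); the remaining lags stay at or below 0.06.
The dominant spike at lag 7 indicates a seasonal period of 7.

7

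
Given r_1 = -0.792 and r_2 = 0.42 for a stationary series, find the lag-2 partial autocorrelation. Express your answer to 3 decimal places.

φ_{22} = (r_2 − r_1²) / (1 − r_1²)
r_1² = (-0.792)² = 0.627264
Numerator = 0.42 − 0.6273 = -0.2073; denominator = 1 − 0.6273 = 0.3727
φ_{22} = -0.2073 / 0.3727 = -0.556

-0.556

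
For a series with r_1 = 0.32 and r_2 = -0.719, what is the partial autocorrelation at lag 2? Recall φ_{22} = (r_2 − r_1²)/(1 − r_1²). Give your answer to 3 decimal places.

φ_{22} = (r_2 − r_1²) / (1 − r_1²)
r_1² = (0.32)² = 0.1024
Numerator = -0.719 − 0.1024 = -0.8214; denominator = 1 − 0.1024 = 0.8976
φ_{22} = -0.8214 / 0.8976 = -0.915

-0.915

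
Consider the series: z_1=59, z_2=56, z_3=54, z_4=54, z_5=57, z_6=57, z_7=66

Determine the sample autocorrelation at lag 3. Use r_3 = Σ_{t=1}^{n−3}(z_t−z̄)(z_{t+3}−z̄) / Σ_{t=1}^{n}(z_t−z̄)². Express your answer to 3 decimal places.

-0.317

Mean z̄ = (59 + 56 + 54 + 54 + 57 + 57 + 66)/7 = 57.5714
Σ(z_t−z̄)(z_{t+3}−z̄) = (-5.1020) + (0.8980) + (2.0408) + (-30.1020) = -32.2653
Denominator Σ(z_t−z̄)² = 101.7143
r_3 = -32.2653 / 101.7143 = -0.317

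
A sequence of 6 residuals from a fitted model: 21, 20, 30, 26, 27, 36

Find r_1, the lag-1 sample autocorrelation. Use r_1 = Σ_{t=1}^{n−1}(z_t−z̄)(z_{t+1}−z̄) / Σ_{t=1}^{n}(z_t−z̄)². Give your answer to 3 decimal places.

Mean z̄ = (21 + 20 + 30 + 26 + 27 + 36)/6 = 26.6667
Deviations from mean: -5.6667, -6.6667, 3.3333, -0.6667, 0.3333, 9.3333
Numerator Σ_{t=1}^{5}(z_t−z̄)(z_{t+1}−z̄) = 16.2222
Denominator Σ(z_t−z̄)² = 175.3333
r_1 = 16.2222 / 175.3333 = 0.093

0.093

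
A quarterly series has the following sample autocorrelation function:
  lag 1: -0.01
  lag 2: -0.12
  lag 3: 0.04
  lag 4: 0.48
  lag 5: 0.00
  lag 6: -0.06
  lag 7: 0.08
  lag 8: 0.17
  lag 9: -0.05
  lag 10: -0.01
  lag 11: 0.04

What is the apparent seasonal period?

4

The largest autocorrelation is r_4 = 0.48, with a weaker echo at lag 8 (0.17); the remaining lags stay at or below 0.08.
The dominant spike at lag 4 indicates a seasonal period of 4.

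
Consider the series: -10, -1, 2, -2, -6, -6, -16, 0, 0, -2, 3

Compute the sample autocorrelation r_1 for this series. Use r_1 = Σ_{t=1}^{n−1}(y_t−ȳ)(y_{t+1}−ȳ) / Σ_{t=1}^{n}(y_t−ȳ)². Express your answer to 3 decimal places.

Mean ȳ = (-10 − 1 + 2 − 2 − 6 − 6 − 16 + 0 + 0 − 2 + 3)/11 = -3.4545
Numerator Σ_{t=1}^{10}(y_t−ȳ)(y_{t+1}−ȳ) = 22.9752
Denominator Σ(y_t−ȳ)² = 318.7273
r_1 = 22.9752 / 318.7273 = 0.072

0.072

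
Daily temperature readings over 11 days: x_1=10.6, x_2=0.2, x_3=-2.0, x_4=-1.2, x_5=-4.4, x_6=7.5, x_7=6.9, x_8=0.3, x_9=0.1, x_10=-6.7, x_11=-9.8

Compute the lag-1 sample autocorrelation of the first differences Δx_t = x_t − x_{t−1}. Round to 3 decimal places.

-0.053

First differences Δx: -10.4, -2.2, 0.8, -3.2, 11.9, -0.6, -6.6, -0.2, -6.8, -3.1
Mean of differences = -2.0400
Numerator Σ(Δx_t−Δx̄)(Δx_{t+1}−Δx̄) = -17.1776
Denominator Σ(Δx_t−Δx̄)² = 323.6840
r_1(Δx) = -17.1776 / 323.6840 = -0.053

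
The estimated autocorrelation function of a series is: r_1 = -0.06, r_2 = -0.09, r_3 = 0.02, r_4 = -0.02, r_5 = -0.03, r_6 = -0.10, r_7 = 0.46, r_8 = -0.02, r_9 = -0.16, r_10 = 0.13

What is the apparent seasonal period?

7

The largest autocorrelation is r_7 = 0.46; the remaining lags stay at or below 0.13.
The dominant spike at lag 7 indicates a seasonal period of 7.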